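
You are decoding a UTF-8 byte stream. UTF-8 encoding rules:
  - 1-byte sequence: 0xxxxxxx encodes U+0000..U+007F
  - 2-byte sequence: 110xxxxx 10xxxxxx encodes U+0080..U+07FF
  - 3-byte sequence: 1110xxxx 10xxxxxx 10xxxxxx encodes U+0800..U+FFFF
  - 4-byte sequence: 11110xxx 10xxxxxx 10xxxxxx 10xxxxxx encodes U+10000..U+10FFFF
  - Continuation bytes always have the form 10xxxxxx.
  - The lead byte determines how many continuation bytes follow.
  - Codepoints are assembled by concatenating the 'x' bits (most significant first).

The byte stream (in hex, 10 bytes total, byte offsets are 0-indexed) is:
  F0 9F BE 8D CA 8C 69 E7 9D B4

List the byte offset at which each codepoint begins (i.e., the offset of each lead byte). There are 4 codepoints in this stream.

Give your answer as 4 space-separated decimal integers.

Byte[0]=F0: 4-byte lead, need 3 cont bytes. acc=0x0
Byte[1]=9F: continuation. acc=(acc<<6)|0x1F=0x1F
Byte[2]=BE: continuation. acc=(acc<<6)|0x3E=0x7FE
Byte[3]=8D: continuation. acc=(acc<<6)|0x0D=0x1FF8D
Completed: cp=U+1FF8D (starts at byte 0)
Byte[4]=CA: 2-byte lead, need 1 cont bytes. acc=0xA
Byte[5]=8C: continuation. acc=(acc<<6)|0x0C=0x28C
Completed: cp=U+028C (starts at byte 4)
Byte[6]=69: 1-byte ASCII. cp=U+0069
Byte[7]=E7: 3-byte lead, need 2 cont bytes. acc=0x7
Byte[8]=9D: continuation. acc=(acc<<6)|0x1D=0x1DD
Byte[9]=B4: continuation. acc=(acc<<6)|0x34=0x7774
Completed: cp=U+7774 (starts at byte 7)

Answer: 0 4 6 7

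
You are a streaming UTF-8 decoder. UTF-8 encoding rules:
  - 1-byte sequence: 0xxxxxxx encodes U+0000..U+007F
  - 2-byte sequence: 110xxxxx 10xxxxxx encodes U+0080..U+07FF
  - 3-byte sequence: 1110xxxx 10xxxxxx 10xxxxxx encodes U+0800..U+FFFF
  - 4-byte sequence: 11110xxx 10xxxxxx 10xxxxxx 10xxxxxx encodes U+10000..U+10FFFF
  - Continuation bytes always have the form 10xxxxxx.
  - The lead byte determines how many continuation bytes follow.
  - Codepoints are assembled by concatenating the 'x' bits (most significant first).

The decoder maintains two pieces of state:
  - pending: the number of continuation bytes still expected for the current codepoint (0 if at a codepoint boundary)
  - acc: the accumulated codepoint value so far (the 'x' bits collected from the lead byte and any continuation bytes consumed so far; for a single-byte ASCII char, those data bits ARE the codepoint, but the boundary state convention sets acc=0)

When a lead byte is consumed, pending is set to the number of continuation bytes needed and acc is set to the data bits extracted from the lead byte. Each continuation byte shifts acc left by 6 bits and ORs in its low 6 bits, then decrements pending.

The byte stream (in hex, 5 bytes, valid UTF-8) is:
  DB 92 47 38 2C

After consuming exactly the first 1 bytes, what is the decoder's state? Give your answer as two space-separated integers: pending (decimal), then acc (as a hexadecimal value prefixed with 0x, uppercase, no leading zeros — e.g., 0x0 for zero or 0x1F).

Byte[0]=DB: 2-byte lead. pending=1, acc=0x1B

Answer: 1 0x1B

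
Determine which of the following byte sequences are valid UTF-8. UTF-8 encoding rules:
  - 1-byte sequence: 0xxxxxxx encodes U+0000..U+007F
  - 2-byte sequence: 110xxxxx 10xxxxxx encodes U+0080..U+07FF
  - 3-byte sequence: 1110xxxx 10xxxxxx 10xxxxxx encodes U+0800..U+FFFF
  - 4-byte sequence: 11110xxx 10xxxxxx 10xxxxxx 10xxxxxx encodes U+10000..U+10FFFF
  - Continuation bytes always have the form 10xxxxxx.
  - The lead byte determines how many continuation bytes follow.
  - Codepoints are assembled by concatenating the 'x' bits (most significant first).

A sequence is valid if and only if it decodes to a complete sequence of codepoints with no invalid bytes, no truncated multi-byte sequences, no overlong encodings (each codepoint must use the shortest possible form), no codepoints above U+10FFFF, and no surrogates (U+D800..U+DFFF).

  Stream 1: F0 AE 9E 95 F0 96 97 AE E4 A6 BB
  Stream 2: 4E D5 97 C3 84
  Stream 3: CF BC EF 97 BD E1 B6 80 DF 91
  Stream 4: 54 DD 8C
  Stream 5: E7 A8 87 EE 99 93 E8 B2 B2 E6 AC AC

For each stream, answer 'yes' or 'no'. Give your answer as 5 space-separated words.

Stream 1: decodes cleanly. VALID
Stream 2: decodes cleanly. VALID
Stream 3: decodes cleanly. VALID
Stream 4: decodes cleanly. VALID
Stream 5: decodes cleanly. VALID

Answer: yes yes yes yes yes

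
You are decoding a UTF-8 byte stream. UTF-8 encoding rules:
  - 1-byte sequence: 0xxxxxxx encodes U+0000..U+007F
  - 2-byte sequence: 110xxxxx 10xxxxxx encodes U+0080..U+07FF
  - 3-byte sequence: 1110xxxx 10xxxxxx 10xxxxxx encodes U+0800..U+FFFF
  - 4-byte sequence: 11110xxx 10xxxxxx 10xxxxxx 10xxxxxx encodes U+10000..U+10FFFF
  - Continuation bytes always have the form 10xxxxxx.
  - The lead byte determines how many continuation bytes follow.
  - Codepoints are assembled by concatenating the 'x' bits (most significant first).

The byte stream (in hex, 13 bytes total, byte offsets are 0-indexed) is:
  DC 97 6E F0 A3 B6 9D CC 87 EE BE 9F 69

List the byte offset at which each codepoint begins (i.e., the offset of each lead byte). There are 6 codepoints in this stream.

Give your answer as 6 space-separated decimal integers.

Byte[0]=DC: 2-byte lead, need 1 cont bytes. acc=0x1C
Byte[1]=97: continuation. acc=(acc<<6)|0x17=0x717
Completed: cp=U+0717 (starts at byte 0)
Byte[2]=6E: 1-byte ASCII. cp=U+006E
Byte[3]=F0: 4-byte lead, need 3 cont bytes. acc=0x0
Byte[4]=A3: continuation. acc=(acc<<6)|0x23=0x23
Byte[5]=B6: continuation. acc=(acc<<6)|0x36=0x8F6
Byte[6]=9D: continuation. acc=(acc<<6)|0x1D=0x23D9D
Completed: cp=U+23D9D (starts at byte 3)
Byte[7]=CC: 2-byte lead, need 1 cont bytes. acc=0xC
Byte[8]=87: continuation. acc=(acc<<6)|0x07=0x307
Completed: cp=U+0307 (starts at byte 7)
Byte[9]=EE: 3-byte lead, need 2 cont bytes. acc=0xE
Byte[10]=BE: continuation. acc=(acc<<6)|0x3E=0x3BE
Byte[11]=9F: continuation. acc=(acc<<6)|0x1F=0xEF9F
Completed: cp=U+EF9F (starts at byte 9)
Byte[12]=69: 1-byte ASCII. cp=U+0069

Answer: 0 2 3 7 9 12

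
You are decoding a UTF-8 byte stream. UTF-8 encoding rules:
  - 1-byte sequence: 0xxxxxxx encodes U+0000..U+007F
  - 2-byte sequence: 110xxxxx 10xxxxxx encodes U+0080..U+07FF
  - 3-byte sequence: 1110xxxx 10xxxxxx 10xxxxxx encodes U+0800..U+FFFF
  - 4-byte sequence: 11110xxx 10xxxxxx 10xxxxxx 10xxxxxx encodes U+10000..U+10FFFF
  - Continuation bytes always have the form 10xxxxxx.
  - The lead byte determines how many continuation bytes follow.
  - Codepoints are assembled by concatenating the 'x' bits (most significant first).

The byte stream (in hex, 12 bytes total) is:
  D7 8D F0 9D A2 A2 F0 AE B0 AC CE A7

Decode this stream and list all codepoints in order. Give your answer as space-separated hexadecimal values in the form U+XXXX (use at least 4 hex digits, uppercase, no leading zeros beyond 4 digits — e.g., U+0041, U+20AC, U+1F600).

Answer: U+05CD U+1D8A2 U+2EC2C U+03A7

Derivation:
Byte[0]=D7: 2-byte lead, need 1 cont bytes. acc=0x17
Byte[1]=8D: continuation. acc=(acc<<6)|0x0D=0x5CD
Completed: cp=U+05CD (starts at byte 0)
Byte[2]=F0: 4-byte lead, need 3 cont bytes. acc=0x0
Byte[3]=9D: continuation. acc=(acc<<6)|0x1D=0x1D
Byte[4]=A2: continuation. acc=(acc<<6)|0x22=0x762
Byte[5]=A2: continuation. acc=(acc<<6)|0x22=0x1D8A2
Completed: cp=U+1D8A2 (starts at byte 2)
Byte[6]=F0: 4-byte lead, need 3 cont bytes. acc=0x0
Byte[7]=AE: continuation. acc=(acc<<6)|0x2E=0x2E
Byte[8]=B0: continuation. acc=(acc<<6)|0x30=0xBB0
Byte[9]=AC: continuation. acc=(acc<<6)|0x2C=0x2EC2C
Completed: cp=U+2EC2C (starts at byte 6)
Byte[10]=CE: 2-byte lead, need 1 cont bytes. acc=0xE
Byte[11]=A7: continuation. acc=(acc<<6)|0x27=0x3A7
Completed: cp=U+03A7 (starts at byte 10)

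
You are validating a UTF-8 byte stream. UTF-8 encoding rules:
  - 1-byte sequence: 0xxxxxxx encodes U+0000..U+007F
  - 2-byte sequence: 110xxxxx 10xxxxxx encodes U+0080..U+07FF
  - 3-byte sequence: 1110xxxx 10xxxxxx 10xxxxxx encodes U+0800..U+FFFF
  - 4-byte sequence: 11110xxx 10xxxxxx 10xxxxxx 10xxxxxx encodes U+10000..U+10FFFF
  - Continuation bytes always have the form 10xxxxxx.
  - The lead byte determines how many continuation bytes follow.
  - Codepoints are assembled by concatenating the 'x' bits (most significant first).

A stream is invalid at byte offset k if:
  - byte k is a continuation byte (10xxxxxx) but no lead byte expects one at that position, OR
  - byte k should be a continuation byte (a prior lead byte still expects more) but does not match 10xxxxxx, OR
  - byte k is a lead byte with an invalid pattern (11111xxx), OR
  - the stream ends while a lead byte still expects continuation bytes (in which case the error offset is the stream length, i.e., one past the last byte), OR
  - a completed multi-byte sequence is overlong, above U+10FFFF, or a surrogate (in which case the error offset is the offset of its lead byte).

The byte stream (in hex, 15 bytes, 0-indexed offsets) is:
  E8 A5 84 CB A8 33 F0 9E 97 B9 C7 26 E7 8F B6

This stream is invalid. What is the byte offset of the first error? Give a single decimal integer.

Byte[0]=E8: 3-byte lead, need 2 cont bytes. acc=0x8
Byte[1]=A5: continuation. acc=(acc<<6)|0x25=0x225
Byte[2]=84: continuation. acc=(acc<<6)|0x04=0x8944
Completed: cp=U+8944 (starts at byte 0)
Byte[3]=CB: 2-byte lead, need 1 cont bytes. acc=0xB
Byte[4]=A8: continuation. acc=(acc<<6)|0x28=0x2E8
Completed: cp=U+02E8 (starts at byte 3)
Byte[5]=33: 1-byte ASCII. cp=U+0033
Byte[6]=F0: 4-byte lead, need 3 cont bytes. acc=0x0
Byte[7]=9E: continuation. acc=(acc<<6)|0x1E=0x1E
Byte[8]=97: continuation. acc=(acc<<6)|0x17=0x797
Byte[9]=B9: continuation. acc=(acc<<6)|0x39=0x1E5F9
Completed: cp=U+1E5F9 (starts at byte 6)
Byte[10]=C7: 2-byte lead, need 1 cont bytes. acc=0x7
Byte[11]=26: expected 10xxxxxx continuation. INVALID

Answer: 11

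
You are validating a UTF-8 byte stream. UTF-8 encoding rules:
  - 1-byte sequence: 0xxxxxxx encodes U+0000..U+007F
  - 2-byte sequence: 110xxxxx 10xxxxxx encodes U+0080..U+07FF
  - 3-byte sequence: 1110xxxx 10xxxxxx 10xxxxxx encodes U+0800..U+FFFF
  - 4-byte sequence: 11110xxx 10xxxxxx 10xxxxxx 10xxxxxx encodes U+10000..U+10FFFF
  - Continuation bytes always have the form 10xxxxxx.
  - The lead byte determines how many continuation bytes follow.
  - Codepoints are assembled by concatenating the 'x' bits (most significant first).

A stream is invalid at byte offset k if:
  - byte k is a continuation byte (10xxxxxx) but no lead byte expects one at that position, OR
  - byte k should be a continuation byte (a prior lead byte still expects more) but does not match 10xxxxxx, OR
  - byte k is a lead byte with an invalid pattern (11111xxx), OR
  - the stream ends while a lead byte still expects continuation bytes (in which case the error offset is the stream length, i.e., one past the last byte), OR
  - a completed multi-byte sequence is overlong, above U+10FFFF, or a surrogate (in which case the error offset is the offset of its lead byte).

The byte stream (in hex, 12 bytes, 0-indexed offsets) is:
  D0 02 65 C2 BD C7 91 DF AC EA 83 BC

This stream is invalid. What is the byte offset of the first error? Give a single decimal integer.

Byte[0]=D0: 2-byte lead, need 1 cont bytes. acc=0x10
Byte[1]=02: expected 10xxxxxx continuation. INVALID

Answer: 1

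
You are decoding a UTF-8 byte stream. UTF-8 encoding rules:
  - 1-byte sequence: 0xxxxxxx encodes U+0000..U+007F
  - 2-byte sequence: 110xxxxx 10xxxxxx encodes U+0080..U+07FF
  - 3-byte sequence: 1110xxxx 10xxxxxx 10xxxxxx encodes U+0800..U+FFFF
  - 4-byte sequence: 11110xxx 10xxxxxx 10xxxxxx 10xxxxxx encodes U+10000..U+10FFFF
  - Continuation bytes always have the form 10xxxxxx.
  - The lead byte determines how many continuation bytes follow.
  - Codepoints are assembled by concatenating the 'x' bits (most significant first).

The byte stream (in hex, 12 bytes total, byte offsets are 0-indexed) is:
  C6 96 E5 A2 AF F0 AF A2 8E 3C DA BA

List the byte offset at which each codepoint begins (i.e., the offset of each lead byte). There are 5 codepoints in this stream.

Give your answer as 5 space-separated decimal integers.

Byte[0]=C6: 2-byte lead, need 1 cont bytes. acc=0x6
Byte[1]=96: continuation. acc=(acc<<6)|0x16=0x196
Completed: cp=U+0196 (starts at byte 0)
Byte[2]=E5: 3-byte lead, need 2 cont bytes. acc=0x5
Byte[3]=A2: continuation. acc=(acc<<6)|0x22=0x162
Byte[4]=AF: continuation. acc=(acc<<6)|0x2F=0x58AF
Completed: cp=U+58AF (starts at byte 2)
Byte[5]=F0: 4-byte lead, need 3 cont bytes. acc=0x0
Byte[6]=AF: continuation. acc=(acc<<6)|0x2F=0x2F
Byte[7]=A2: continuation. acc=(acc<<6)|0x22=0xBE2
Byte[8]=8E: continuation. acc=(acc<<6)|0x0E=0x2F88E
Completed: cp=U+2F88E (starts at byte 5)
Byte[9]=3C: 1-byte ASCII. cp=U+003C
Byte[10]=DA: 2-byte lead, need 1 cont bytes. acc=0x1A
Byte[11]=BA: continuation. acc=(acc<<6)|0x3A=0x6BA
Completed: cp=U+06BA (starts at byte 10)

Answer: 0 2 5 9 10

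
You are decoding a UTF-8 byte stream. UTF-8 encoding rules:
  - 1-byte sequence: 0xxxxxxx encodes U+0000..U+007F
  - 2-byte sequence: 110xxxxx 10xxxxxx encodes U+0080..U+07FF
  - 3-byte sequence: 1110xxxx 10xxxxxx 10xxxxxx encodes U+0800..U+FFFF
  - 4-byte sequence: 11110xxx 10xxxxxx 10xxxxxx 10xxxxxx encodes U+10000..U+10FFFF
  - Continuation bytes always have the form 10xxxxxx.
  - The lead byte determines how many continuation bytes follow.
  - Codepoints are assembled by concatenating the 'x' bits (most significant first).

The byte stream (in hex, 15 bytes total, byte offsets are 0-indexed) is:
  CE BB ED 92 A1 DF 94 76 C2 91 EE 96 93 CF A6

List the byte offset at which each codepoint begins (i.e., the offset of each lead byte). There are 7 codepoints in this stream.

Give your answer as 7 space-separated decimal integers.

Byte[0]=CE: 2-byte lead, need 1 cont bytes. acc=0xE
Byte[1]=BB: continuation. acc=(acc<<6)|0x3B=0x3BB
Completed: cp=U+03BB (starts at byte 0)
Byte[2]=ED: 3-byte lead, need 2 cont bytes. acc=0xD
Byte[3]=92: continuation. acc=(acc<<6)|0x12=0x352
Byte[4]=A1: continuation. acc=(acc<<6)|0x21=0xD4A1
Completed: cp=U+D4A1 (starts at byte 2)
Byte[5]=DF: 2-byte lead, need 1 cont bytes. acc=0x1F
Byte[6]=94: continuation. acc=(acc<<6)|0x14=0x7D4
Completed: cp=U+07D4 (starts at byte 5)
Byte[7]=76: 1-byte ASCII. cp=U+0076
Byte[8]=C2: 2-byte lead, need 1 cont bytes. acc=0x2
Byte[9]=91: continuation. acc=(acc<<6)|0x11=0x91
Completed: cp=U+0091 (starts at byte 8)
Byte[10]=EE: 3-byte lead, need 2 cont bytes. acc=0xE
Byte[11]=96: continuation. acc=(acc<<6)|0x16=0x396
Byte[12]=93: continuation. acc=(acc<<6)|0x13=0xE593
Completed: cp=U+E593 (starts at byte 10)
Byte[13]=CF: 2-byte lead, need 1 cont bytes. acc=0xF
Byte[14]=A6: continuation. acc=(acc<<6)|0x26=0x3E6
Completed: cp=U+03E6 (starts at byte 13)

Answer: 0 2 5 7 8 10 13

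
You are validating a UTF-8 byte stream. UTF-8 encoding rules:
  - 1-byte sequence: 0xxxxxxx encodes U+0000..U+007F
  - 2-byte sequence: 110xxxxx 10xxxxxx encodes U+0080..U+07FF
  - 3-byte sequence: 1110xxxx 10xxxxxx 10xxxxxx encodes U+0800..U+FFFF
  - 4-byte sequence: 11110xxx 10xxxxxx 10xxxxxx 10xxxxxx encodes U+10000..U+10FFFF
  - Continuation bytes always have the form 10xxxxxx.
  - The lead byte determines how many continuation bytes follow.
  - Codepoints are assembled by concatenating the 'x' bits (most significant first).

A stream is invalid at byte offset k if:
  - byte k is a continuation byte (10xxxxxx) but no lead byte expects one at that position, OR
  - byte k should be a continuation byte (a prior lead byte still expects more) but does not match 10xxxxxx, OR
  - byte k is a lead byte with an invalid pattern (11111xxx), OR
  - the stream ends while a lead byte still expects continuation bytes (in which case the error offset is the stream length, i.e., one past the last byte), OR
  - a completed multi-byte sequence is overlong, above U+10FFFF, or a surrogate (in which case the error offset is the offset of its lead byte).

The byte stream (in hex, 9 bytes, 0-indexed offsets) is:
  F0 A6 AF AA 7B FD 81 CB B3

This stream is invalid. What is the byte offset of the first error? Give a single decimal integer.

Byte[0]=F0: 4-byte lead, need 3 cont bytes. acc=0x0
Byte[1]=A6: continuation. acc=(acc<<6)|0x26=0x26
Byte[2]=AF: continuation. acc=(acc<<6)|0x2F=0x9AF
Byte[3]=AA: continuation. acc=(acc<<6)|0x2A=0x26BEA
Completed: cp=U+26BEA (starts at byte 0)
Byte[4]=7B: 1-byte ASCII. cp=U+007B
Byte[5]=FD: INVALID lead byte (not 0xxx/110x/1110/11110)

Answer: 5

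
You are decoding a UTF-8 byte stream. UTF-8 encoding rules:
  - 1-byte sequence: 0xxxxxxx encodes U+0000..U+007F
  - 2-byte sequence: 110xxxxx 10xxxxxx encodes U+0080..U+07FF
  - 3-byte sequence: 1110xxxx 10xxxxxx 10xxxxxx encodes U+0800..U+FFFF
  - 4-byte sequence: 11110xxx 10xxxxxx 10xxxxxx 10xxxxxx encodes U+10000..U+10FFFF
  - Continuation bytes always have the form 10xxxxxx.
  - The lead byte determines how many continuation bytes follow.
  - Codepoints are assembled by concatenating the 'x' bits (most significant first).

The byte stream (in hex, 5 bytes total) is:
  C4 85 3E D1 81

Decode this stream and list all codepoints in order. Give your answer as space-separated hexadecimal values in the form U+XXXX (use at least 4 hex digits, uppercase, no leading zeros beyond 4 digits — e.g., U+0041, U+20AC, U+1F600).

Byte[0]=C4: 2-byte lead, need 1 cont bytes. acc=0x4
Byte[1]=85: continuation. acc=(acc<<6)|0x05=0x105
Completed: cp=U+0105 (starts at byte 0)
Byte[2]=3E: 1-byte ASCII. cp=U+003E
Byte[3]=D1: 2-byte lead, need 1 cont bytes. acc=0x11
Byte[4]=81: continuation. acc=(acc<<6)|0x01=0x441
Completed: cp=U+0441 (starts at byte 3)

Answer: U+0105 U+003E U+0441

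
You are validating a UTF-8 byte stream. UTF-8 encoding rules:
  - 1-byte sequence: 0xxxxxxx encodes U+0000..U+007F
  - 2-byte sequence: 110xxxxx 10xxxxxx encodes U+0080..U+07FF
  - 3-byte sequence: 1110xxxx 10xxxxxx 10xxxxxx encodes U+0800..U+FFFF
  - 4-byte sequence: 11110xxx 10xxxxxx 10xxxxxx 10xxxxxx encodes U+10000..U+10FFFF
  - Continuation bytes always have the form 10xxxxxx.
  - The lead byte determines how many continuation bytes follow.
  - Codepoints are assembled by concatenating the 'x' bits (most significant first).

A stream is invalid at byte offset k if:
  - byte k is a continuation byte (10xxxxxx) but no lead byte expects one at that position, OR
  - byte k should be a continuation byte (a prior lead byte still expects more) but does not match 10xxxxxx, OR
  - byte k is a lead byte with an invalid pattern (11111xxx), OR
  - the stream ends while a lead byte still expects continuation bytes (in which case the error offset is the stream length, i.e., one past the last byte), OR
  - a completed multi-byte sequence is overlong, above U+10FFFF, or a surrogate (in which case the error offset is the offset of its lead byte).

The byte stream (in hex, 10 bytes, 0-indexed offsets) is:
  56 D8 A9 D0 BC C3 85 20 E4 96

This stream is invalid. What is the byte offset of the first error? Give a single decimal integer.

Answer: 10

Derivation:
Byte[0]=56: 1-byte ASCII. cp=U+0056
Byte[1]=D8: 2-byte lead, need 1 cont bytes. acc=0x18
Byte[2]=A9: continuation. acc=(acc<<6)|0x29=0x629
Completed: cp=U+0629 (starts at byte 1)
Byte[3]=D0: 2-byte lead, need 1 cont bytes. acc=0x10
Byte[4]=BC: continuation. acc=(acc<<6)|0x3C=0x43C
Completed: cp=U+043C (starts at byte 3)
Byte[5]=C3: 2-byte lead, need 1 cont bytes. acc=0x3
Byte[6]=85: continuation. acc=(acc<<6)|0x05=0xC5
Completed: cp=U+00C5 (starts at byte 5)
Byte[7]=20: 1-byte ASCII. cp=U+0020
Byte[8]=E4: 3-byte lead, need 2 cont bytes. acc=0x4
Byte[9]=96: continuation. acc=(acc<<6)|0x16=0x116
Byte[10]: stream ended, expected continuation. INVALID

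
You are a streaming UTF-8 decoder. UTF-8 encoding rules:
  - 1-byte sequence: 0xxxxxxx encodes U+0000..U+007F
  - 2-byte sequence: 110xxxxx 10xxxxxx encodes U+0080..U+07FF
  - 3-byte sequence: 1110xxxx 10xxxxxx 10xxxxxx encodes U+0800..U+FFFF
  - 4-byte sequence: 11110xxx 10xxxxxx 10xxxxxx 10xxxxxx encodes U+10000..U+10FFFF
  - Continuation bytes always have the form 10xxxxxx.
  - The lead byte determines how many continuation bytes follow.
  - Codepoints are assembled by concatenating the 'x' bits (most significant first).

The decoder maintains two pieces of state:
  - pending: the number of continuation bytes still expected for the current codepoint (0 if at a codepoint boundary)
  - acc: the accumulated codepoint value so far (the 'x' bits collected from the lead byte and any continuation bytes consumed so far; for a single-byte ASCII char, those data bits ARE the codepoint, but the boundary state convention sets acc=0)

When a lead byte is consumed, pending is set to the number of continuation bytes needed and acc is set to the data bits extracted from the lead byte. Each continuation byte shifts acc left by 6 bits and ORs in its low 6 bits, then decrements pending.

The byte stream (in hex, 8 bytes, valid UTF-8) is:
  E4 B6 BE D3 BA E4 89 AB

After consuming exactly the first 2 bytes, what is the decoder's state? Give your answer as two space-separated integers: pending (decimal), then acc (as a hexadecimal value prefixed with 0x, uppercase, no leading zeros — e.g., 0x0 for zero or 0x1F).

Answer: 1 0x136

Derivation:
Byte[0]=E4: 3-byte lead. pending=2, acc=0x4
Byte[1]=B6: continuation. acc=(acc<<6)|0x36=0x136, pending=1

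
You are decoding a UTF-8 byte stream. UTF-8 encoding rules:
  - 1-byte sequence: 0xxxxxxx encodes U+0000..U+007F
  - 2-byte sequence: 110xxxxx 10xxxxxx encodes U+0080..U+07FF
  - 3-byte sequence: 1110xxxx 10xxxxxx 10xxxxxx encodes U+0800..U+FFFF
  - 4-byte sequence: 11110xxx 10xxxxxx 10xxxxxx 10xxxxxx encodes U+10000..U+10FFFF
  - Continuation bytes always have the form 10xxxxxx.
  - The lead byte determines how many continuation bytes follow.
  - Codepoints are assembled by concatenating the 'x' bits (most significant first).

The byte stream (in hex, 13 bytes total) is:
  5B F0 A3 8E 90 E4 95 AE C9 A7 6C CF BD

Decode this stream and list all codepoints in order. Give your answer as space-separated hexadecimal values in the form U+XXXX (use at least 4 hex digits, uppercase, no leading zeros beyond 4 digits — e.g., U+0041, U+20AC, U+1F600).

Answer: U+005B U+23390 U+456E U+0267 U+006C U+03FD

Derivation:
Byte[0]=5B: 1-byte ASCII. cp=U+005B
Byte[1]=F0: 4-byte lead, need 3 cont bytes. acc=0x0
Byte[2]=A3: continuation. acc=(acc<<6)|0x23=0x23
Byte[3]=8E: continuation. acc=(acc<<6)|0x0E=0x8CE
Byte[4]=90: continuation. acc=(acc<<6)|0x10=0x23390
Completed: cp=U+23390 (starts at byte 1)
Byte[5]=E4: 3-byte lead, need 2 cont bytes. acc=0x4
Byte[6]=95: continuation. acc=(acc<<6)|0x15=0x115
Byte[7]=AE: continuation. acc=(acc<<6)|0x2E=0x456E
Completed: cp=U+456E (starts at byte 5)
Byte[8]=C9: 2-byte lead, need 1 cont bytes. acc=0x9
Byte[9]=A7: continuation. acc=(acc<<6)|0x27=0x267
Completed: cp=U+0267 (starts at byte 8)
Byte[10]=6C: 1-byte ASCII. cp=U+006C
Byte[11]=CF: 2-byte lead, need 1 cont bytes. acc=0xF
Byte[12]=BD: continuation. acc=(acc<<6)|0x3D=0x3FD
Completed: cp=U+03FD (starts at byte 11)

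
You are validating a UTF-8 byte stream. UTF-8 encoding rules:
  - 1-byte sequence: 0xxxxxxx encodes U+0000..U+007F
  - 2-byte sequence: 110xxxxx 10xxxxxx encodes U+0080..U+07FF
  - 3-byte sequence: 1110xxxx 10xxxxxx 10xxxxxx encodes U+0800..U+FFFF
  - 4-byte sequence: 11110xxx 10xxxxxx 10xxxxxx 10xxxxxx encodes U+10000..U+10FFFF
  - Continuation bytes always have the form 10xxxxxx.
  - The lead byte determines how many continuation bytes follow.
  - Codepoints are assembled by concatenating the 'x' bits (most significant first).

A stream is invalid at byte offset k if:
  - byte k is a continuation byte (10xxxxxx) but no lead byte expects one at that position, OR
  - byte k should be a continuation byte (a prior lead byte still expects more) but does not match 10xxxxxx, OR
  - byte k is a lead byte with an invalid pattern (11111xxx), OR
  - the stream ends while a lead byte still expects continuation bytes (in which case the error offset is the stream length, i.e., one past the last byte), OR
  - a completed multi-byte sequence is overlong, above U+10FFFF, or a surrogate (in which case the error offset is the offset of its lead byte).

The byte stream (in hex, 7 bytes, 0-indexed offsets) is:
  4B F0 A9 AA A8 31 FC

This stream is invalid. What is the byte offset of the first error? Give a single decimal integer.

Answer: 6

Derivation:
Byte[0]=4B: 1-byte ASCII. cp=U+004B
Byte[1]=F0: 4-byte lead, need 3 cont bytes. acc=0x0
Byte[2]=A9: continuation. acc=(acc<<6)|0x29=0x29
Byte[3]=AA: continuation. acc=(acc<<6)|0x2A=0xA6A
Byte[4]=A8: continuation. acc=(acc<<6)|0x28=0x29AA8
Completed: cp=U+29AA8 (starts at byte 1)
Byte[5]=31: 1-byte ASCII. cp=U+0031
Byte[6]=FC: INVALID lead byte (not 0xxx/110x/1110/11110)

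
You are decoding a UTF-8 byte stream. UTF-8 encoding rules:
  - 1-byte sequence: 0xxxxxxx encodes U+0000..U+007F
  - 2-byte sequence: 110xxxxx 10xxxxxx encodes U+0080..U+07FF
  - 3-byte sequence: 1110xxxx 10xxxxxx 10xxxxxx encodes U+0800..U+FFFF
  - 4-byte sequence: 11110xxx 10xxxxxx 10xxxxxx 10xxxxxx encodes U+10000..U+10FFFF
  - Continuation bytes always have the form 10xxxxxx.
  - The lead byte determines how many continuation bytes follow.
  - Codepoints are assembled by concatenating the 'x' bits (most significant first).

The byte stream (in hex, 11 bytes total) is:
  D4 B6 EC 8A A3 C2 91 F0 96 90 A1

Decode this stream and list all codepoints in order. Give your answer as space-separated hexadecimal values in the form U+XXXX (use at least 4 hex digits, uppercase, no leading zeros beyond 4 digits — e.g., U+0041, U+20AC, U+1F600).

Byte[0]=D4: 2-byte lead, need 1 cont bytes. acc=0x14
Byte[1]=B6: continuation. acc=(acc<<6)|0x36=0x536
Completed: cp=U+0536 (starts at byte 0)
Byte[2]=EC: 3-byte lead, need 2 cont bytes. acc=0xC
Byte[3]=8A: continuation. acc=(acc<<6)|0x0A=0x30A
Byte[4]=A3: continuation. acc=(acc<<6)|0x23=0xC2A3
Completed: cp=U+C2A3 (starts at byte 2)
Byte[5]=C2: 2-byte lead, need 1 cont bytes. acc=0x2
Byte[6]=91: continuation. acc=(acc<<6)|0x11=0x91
Completed: cp=U+0091 (starts at byte 5)
Byte[7]=F0: 4-byte lead, need 3 cont bytes. acc=0x0
Byte[8]=96: continuation. acc=(acc<<6)|0x16=0x16
Byte[9]=90: continuation. acc=(acc<<6)|0x10=0x590
Byte[10]=A1: continuation. acc=(acc<<6)|0x21=0x16421
Completed: cp=U+16421 (starts at byte 7)

Answer: U+0536 U+C2A3 U+0091 U+16421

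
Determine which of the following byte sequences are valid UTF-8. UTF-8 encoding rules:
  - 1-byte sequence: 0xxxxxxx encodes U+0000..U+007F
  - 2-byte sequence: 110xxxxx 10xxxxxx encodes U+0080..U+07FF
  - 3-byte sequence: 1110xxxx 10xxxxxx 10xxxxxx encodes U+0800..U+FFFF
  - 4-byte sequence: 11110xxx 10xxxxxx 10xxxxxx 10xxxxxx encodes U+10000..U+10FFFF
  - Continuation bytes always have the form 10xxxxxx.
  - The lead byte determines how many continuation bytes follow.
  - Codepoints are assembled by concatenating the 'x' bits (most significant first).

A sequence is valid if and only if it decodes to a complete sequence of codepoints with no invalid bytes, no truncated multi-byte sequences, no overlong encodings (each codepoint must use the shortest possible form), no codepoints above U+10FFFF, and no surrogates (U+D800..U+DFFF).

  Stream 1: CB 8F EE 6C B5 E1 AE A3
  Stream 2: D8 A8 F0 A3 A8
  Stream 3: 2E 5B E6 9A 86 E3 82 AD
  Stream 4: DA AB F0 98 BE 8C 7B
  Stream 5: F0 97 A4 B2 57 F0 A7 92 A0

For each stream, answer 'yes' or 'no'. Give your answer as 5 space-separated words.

Stream 1: error at byte offset 3. INVALID
Stream 2: error at byte offset 5. INVALID
Stream 3: decodes cleanly. VALID
Stream 4: decodes cleanly. VALID
Stream 5: decodes cleanly. VALID

Answer: no no yes yes yes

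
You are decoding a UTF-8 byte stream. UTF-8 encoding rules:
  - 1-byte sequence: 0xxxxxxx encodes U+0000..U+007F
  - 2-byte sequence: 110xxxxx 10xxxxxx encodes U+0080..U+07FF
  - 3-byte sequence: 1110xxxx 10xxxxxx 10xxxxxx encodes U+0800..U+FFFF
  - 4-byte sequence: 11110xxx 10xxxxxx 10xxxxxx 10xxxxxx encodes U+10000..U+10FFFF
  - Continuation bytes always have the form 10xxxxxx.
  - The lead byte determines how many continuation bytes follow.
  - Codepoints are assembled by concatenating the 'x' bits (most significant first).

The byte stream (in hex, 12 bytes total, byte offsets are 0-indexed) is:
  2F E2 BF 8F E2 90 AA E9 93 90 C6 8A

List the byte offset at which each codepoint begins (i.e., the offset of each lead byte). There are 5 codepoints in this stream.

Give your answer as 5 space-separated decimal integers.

Answer: 0 1 4 7 10

Derivation:
Byte[0]=2F: 1-byte ASCII. cp=U+002F
Byte[1]=E2: 3-byte lead, need 2 cont bytes. acc=0x2
Byte[2]=BF: continuation. acc=(acc<<6)|0x3F=0xBF
Byte[3]=8F: continuation. acc=(acc<<6)|0x0F=0x2FCF
Completed: cp=U+2FCF (starts at byte 1)
Byte[4]=E2: 3-byte lead, need 2 cont bytes. acc=0x2
Byte[5]=90: continuation. acc=(acc<<6)|0x10=0x90
Byte[6]=AA: continuation. acc=(acc<<6)|0x2A=0x242A
Completed: cp=U+242A (starts at byte 4)
Byte[7]=E9: 3-byte lead, need 2 cont bytes. acc=0x9
Byte[8]=93: continuation. acc=(acc<<6)|0x13=0x253
Byte[9]=90: continuation. acc=(acc<<6)|0x10=0x94D0
Completed: cp=U+94D0 (starts at byte 7)
Byte[10]=C6: 2-byte lead, need 1 cont bytes. acc=0x6
Byte[11]=8A: continuation. acc=(acc<<6)|0x0A=0x18A
Completed: cp=U+018A (starts at byte 10)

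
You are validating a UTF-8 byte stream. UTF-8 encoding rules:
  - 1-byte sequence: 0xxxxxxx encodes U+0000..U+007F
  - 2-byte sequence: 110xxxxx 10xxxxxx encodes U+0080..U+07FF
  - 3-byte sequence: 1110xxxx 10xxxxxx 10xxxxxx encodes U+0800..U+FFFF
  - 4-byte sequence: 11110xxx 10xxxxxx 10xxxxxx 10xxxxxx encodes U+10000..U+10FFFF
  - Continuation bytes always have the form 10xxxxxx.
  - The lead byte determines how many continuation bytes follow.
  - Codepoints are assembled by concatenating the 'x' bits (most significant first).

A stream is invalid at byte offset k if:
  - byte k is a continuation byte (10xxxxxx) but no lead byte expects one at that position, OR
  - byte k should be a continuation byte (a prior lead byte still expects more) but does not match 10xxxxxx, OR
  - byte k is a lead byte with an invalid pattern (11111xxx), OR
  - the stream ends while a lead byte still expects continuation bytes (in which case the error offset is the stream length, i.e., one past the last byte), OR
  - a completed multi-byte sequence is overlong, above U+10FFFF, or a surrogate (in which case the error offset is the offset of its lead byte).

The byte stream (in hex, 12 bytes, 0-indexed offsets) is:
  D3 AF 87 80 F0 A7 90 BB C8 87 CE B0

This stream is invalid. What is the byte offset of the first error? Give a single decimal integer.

Answer: 2

Derivation:
Byte[0]=D3: 2-byte lead, need 1 cont bytes. acc=0x13
Byte[1]=AF: continuation. acc=(acc<<6)|0x2F=0x4EF
Completed: cp=U+04EF (starts at byte 0)
Byte[2]=87: INVALID lead byte (not 0xxx/110x/1110/11110)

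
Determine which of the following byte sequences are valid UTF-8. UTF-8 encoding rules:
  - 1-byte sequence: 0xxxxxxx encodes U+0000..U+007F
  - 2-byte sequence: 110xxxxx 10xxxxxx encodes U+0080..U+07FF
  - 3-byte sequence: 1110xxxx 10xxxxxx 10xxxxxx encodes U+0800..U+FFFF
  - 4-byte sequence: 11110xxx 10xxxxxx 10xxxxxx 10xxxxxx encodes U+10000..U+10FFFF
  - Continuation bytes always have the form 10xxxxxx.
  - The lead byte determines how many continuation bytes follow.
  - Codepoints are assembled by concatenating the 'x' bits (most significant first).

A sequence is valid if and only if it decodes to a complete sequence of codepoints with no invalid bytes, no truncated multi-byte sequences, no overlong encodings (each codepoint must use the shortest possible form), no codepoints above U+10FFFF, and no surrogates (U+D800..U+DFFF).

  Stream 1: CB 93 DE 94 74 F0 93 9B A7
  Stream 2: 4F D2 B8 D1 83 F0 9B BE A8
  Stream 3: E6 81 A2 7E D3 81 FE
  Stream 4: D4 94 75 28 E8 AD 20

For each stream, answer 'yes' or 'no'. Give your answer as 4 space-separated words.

Stream 1: decodes cleanly. VALID
Stream 2: decodes cleanly. VALID
Stream 3: error at byte offset 6. INVALID
Stream 4: error at byte offset 6. INVALID

Answer: yes yes no no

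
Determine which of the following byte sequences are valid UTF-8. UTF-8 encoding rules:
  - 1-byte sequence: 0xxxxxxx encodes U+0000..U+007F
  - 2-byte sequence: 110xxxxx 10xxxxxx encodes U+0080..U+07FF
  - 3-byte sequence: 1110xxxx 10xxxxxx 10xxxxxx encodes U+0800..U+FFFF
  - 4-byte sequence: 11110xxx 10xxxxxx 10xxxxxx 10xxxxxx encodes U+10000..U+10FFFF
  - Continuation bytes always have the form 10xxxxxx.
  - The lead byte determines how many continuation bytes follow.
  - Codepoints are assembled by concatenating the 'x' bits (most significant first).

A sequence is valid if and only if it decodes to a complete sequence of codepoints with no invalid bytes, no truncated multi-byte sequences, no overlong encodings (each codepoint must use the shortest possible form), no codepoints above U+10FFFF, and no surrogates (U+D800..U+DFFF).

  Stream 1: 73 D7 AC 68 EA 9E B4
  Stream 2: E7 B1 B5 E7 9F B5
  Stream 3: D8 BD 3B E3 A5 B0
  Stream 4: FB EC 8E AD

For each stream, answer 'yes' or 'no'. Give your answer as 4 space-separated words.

Stream 1: decodes cleanly. VALID
Stream 2: decodes cleanly. VALID
Stream 3: decodes cleanly. VALID
Stream 4: error at byte offset 0. INVALID

Answer: yes yes yes no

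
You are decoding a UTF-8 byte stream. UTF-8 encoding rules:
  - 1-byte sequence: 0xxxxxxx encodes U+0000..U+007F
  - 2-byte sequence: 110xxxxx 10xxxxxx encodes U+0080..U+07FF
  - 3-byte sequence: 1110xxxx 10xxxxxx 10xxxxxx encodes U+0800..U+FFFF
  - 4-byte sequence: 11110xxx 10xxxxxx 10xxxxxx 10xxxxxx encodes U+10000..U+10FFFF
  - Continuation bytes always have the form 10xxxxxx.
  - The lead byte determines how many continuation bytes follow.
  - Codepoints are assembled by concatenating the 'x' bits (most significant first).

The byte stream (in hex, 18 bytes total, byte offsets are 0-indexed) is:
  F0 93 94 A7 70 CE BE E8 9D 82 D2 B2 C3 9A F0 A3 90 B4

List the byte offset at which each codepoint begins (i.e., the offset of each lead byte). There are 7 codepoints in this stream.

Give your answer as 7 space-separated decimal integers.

Answer: 0 4 5 7 10 12 14

Derivation:
Byte[0]=F0: 4-byte lead, need 3 cont bytes. acc=0x0
Byte[1]=93: continuation. acc=(acc<<6)|0x13=0x13
Byte[2]=94: continuation. acc=(acc<<6)|0x14=0x4D4
Byte[3]=A7: continuation. acc=(acc<<6)|0x27=0x13527
Completed: cp=U+13527 (starts at byte 0)
Byte[4]=70: 1-byte ASCII. cp=U+0070
Byte[5]=CE: 2-byte lead, need 1 cont bytes. acc=0xE
Byte[6]=BE: continuation. acc=(acc<<6)|0x3E=0x3BE
Completed: cp=U+03BE (starts at byte 5)
Byte[7]=E8: 3-byte lead, need 2 cont bytes. acc=0x8
Byte[8]=9D: continuation. acc=(acc<<6)|0x1D=0x21D
Byte[9]=82: continuation. acc=(acc<<6)|0x02=0x8742
Completed: cp=U+8742 (starts at byte 7)
Byte[10]=D2: 2-byte lead, need 1 cont bytes. acc=0x12
Byte[11]=B2: continuation. acc=(acc<<6)|0x32=0x4B2
Completed: cp=U+04B2 (starts at byte 10)
Byte[12]=C3: 2-byte lead, need 1 cont bytes. acc=0x3
Byte[13]=9A: continuation. acc=(acc<<6)|0x1A=0xDA
Completed: cp=U+00DA (starts at byte 12)
Byte[14]=F0: 4-byte lead, need 3 cont bytes. acc=0x0
Byte[15]=A3: continuation. acc=(acc<<6)|0x23=0x23
Byte[16]=90: continuation. acc=(acc<<6)|0x10=0x8D0
Byte[17]=B4: continuation. acc=(acc<<6)|0x34=0x23434
Completed: cp=U+23434 (starts at byte 14)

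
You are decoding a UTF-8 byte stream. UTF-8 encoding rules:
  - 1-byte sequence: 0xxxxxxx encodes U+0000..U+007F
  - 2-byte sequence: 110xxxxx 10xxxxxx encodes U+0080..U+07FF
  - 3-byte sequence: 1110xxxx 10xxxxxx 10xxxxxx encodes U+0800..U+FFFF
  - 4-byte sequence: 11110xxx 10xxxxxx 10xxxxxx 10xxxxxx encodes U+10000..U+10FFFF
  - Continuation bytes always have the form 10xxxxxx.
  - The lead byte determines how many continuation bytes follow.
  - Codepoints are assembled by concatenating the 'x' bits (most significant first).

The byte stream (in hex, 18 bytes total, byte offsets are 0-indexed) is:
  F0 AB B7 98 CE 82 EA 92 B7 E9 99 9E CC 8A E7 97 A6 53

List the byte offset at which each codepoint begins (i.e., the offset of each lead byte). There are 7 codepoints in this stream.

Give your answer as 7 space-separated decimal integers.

Answer: 0 4 6 9 12 14 17

Derivation:
Byte[0]=F0: 4-byte lead, need 3 cont bytes. acc=0x0
Byte[1]=AB: continuation. acc=(acc<<6)|0x2B=0x2B
Byte[2]=B7: continuation. acc=(acc<<6)|0x37=0xAF7
Byte[3]=98: continuation. acc=(acc<<6)|0x18=0x2BDD8
Completed: cp=U+2BDD8 (starts at byte 0)
Byte[4]=CE: 2-byte lead, need 1 cont bytes. acc=0xE
Byte[5]=82: continuation. acc=(acc<<6)|0x02=0x382
Completed: cp=U+0382 (starts at byte 4)
Byte[6]=EA: 3-byte lead, need 2 cont bytes. acc=0xA
Byte[7]=92: continuation. acc=(acc<<6)|0x12=0x292
Byte[8]=B7: continuation. acc=(acc<<6)|0x37=0xA4B7
Completed: cp=U+A4B7 (starts at byte 6)
Byte[9]=E9: 3-byte lead, need 2 cont bytes. acc=0x9
Byte[10]=99: continuation. acc=(acc<<6)|0x19=0x259
Byte[11]=9E: continuation. acc=(acc<<6)|0x1E=0x965E
Completed: cp=U+965E (starts at byte 9)
Byte[12]=CC: 2-byte lead, need 1 cont bytes. acc=0xC
Byte[13]=8A: continuation. acc=(acc<<6)|0x0A=0x30A
Completed: cp=U+030A (starts at byte 12)
Byte[14]=E7: 3-byte lead, need 2 cont bytes. acc=0x7
Byte[15]=97: continuation. acc=(acc<<6)|0x17=0x1D7
Byte[16]=A6: continuation. acc=(acc<<6)|0x26=0x75E6
Completed: cp=U+75E6 (starts at byte 14)
Byte[17]=53: 1-byte ASCII. cp=U+0053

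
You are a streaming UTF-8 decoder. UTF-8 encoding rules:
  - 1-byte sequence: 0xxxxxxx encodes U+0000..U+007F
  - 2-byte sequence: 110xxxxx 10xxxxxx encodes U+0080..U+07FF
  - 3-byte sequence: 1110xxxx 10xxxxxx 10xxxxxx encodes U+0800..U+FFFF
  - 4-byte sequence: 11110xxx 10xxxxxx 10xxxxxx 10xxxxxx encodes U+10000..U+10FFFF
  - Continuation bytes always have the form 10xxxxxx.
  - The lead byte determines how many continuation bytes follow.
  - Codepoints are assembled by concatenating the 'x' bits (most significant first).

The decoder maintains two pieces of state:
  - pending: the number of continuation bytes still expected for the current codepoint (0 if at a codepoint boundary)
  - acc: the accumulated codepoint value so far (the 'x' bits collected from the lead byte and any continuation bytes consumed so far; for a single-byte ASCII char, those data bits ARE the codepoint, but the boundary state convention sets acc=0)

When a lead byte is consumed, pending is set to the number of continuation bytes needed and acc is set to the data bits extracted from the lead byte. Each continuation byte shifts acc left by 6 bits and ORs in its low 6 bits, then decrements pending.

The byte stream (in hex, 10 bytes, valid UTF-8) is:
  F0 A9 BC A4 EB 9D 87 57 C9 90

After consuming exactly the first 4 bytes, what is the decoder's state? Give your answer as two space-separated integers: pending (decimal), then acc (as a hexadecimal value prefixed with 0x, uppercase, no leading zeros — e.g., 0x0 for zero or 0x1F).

Byte[0]=F0: 4-byte lead. pending=3, acc=0x0
Byte[1]=A9: continuation. acc=(acc<<6)|0x29=0x29, pending=2
Byte[2]=BC: continuation. acc=(acc<<6)|0x3C=0xA7C, pending=1
Byte[3]=A4: continuation. acc=(acc<<6)|0x24=0x29F24, pending=0

Answer: 0 0x29F24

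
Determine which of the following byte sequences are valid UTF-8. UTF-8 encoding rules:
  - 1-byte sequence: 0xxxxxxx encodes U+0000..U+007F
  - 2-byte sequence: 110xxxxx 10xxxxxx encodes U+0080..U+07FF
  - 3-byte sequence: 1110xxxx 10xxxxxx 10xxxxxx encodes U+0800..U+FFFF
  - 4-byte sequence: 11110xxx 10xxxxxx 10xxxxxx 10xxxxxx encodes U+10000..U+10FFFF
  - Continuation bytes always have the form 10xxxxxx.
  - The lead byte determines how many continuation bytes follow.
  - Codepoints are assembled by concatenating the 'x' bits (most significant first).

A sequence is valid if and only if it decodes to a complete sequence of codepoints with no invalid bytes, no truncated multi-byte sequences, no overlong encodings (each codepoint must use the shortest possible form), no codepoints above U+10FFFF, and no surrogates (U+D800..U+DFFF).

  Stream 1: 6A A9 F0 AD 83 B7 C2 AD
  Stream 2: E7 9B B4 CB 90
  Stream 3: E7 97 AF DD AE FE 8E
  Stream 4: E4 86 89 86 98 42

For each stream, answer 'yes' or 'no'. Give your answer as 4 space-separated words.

Stream 1: error at byte offset 1. INVALID
Stream 2: decodes cleanly. VALID
Stream 3: error at byte offset 5. INVALID
Stream 4: error at byte offset 3. INVALID

Answer: no yes no no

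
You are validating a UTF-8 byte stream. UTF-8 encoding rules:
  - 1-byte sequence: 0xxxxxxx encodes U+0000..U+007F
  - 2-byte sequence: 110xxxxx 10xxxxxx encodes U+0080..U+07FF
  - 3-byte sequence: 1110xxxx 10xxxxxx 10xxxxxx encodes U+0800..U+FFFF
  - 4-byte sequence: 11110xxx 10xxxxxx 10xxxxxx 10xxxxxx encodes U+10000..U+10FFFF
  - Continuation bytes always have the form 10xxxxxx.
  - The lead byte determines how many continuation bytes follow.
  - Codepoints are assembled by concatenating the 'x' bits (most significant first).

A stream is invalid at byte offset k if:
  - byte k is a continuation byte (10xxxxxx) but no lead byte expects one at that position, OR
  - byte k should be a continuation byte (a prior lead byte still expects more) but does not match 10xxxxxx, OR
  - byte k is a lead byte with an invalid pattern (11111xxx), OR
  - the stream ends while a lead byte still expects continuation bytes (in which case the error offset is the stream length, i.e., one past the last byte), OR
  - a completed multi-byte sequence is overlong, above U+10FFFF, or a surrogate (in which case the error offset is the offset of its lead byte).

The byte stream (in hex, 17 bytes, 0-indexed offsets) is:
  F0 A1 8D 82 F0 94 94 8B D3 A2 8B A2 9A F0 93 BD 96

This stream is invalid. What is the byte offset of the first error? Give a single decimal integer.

Answer: 10

Derivation:
Byte[0]=F0: 4-byte lead, need 3 cont bytes. acc=0x0
Byte[1]=A1: continuation. acc=(acc<<6)|0x21=0x21
Byte[2]=8D: continuation. acc=(acc<<6)|0x0D=0x84D
Byte[3]=82: continuation. acc=(acc<<6)|0x02=0x21342
Completed: cp=U+21342 (starts at byte 0)
Byte[4]=F0: 4-byte lead, need 3 cont bytes. acc=0x0
Byte[5]=94: continuation. acc=(acc<<6)|0x14=0x14
Byte[6]=94: continuation. acc=(acc<<6)|0x14=0x514
Byte[7]=8B: continuation. acc=(acc<<6)|0x0B=0x1450B
Completed: cp=U+1450B (starts at byte 4)
Byte[8]=D3: 2-byte lead, need 1 cont bytes. acc=0x13
Byte[9]=A2: continuation. acc=(acc<<6)|0x22=0x4E2
Completed: cp=U+04E2 (starts at byte 8)
Byte[10]=8B: INVALID lead byte (not 0xxx/110x/1110/11110)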